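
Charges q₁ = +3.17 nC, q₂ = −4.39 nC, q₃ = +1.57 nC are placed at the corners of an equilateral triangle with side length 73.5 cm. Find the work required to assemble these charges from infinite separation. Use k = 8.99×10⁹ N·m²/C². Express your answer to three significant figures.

The assembly work is the sum of pairwise potential energies, U = Σ_{i<j} kqᵢqⱼ/rᵢⱼ.
All three pair separations equal the side length, 0.735 m.
U = (-1.70×10⁻⁷) + (6.09×10⁻⁸) + (-8.43×10⁻⁸) = -1.94×10⁻⁷ J.

-1.94×10⁻⁷ J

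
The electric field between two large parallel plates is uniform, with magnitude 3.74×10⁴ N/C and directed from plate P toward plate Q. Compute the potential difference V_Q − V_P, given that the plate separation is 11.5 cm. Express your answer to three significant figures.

-4300 V

In a uniform field, potential decreases in the direction of E: ΔV = −E·d for a displacement d parallel to E.
Going from P to Q is a displacement of 11.5 cm along the field, so V_Q − V_P = −Ed = -4300 V.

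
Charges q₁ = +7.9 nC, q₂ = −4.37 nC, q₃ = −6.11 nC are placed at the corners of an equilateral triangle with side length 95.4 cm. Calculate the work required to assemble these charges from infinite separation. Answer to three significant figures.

The work to assemble the configuration equals its total potential energy, U = Σ kqᵢqⱼ/rᵢⱼ over all pairs.
All three pair separations equal the side length, 0.954 m.
U = (-3.25×10⁻⁷) + (-4.55×10⁻⁷) + (2.52×10⁻⁷) = -5.29×10⁻⁷ J.

-5.29×10⁻⁷ J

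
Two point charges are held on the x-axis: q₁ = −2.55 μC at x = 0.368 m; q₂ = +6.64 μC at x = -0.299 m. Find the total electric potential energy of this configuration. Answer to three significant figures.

-0.228 J

The assembly work is the sum of pairwise potential energies, U = Σ_{i<j} kqᵢqⱼ/rᵢⱼ.
Pair separations: r₁₂ = 0.667 m.
U = (-0.228) = -0.228 J.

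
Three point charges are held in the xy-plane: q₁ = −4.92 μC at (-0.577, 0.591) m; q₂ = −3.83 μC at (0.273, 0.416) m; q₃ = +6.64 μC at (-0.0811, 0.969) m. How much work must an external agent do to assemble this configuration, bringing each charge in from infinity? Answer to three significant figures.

-0.624 J

The assembly work is the sum of pairwise potential energies, U = Σ_{i<j} kqᵢqⱼ/rᵢⱼ.
Pair separations: r₁₂ = 0.868 m, r₁₃ = 0.624 m, r₂₃ = 0.657 m.
U = (0.195) + (-0.471) + (-0.348) = -0.624 J.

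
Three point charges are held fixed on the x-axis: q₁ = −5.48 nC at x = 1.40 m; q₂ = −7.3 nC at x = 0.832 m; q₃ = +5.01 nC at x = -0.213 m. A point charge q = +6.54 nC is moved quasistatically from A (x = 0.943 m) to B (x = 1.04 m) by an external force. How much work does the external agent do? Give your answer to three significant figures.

For quasistatic motion the external work equals the change in potential energy: W_ext = qΔV = q(V_B − V_A).
At A: distances to the source charges are 0.457 m, 0.111 m, 1.16 m; V_A = Σ kqᵢ/rᵢ = -660 V.
At B: distances to the source charges are 0.360 m, 0.208 m, 1.25 m; V_B = Σ kqᵢ/rᵢ = -416 V.
ΔV = V_B − V_A = 244 V.
W_ext = qΔV = (6.54×10⁻⁹ C)(244 V) = 1.59×10⁻⁶ J.

1.59×10⁻⁶ J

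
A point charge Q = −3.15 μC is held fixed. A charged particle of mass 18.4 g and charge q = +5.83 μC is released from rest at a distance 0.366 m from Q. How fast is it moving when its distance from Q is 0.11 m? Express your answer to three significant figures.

10.7 m/s

Only the electrostatic force acts, so mechanical energy is conserved: ½mv² = U₁ − U₂ = kQq(1/r₁ − 1/r₂).
U₁ − U₂ = (8.99×10⁹ N·m²/C²)(-3.15×10⁻⁶ C)(5.83×10⁻⁶ C)(1/0.366 − 1/0.110) = 1.05 J.
v = √(2·1.05/0.0184) = 10.7 m/s.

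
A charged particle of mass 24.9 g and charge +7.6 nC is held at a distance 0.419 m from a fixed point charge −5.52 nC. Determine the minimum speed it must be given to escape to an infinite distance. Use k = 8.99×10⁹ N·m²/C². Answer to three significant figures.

8.50×10⁻³ m/s

To just escape, total mechanical energy must reach zero at infinity: ½mv²_min + U = 0, so ½mv²_min = −U = |kQq|/r.
|U| = |kQq|/r = (8.99×10⁹ N·m²/C²)(5.52×10⁻⁹)(7.60×10⁻⁹)/(0.419) = 9.00×10⁻⁷ J.
v_min = √(2|U|/m) = √(2·9.00×10⁻⁷/0.0249) = 8.50×10⁻³ m/s.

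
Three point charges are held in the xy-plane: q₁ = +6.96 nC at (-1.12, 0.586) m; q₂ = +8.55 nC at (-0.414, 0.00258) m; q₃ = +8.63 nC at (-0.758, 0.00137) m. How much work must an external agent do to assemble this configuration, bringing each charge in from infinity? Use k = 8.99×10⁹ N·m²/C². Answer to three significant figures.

3.30×10⁻⁶ J

The work to assemble the configuration equals its total potential energy, U = Σ kqᵢqⱼ/rᵢⱼ over all pairs.
Pair separations: r₁₂ = 0.916 m, r₁₃ = 0.688 m, r₂₃ = 0.344 m.
U = (5.84×10⁻⁷) + (7.85×10⁻⁷) + (1.93×10⁻⁶) = 3.30×10⁻⁶ J.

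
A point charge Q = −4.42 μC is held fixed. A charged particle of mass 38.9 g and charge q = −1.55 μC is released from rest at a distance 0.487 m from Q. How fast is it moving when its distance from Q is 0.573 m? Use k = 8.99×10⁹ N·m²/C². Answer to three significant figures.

Only the electrostatic force acts, so mechanical energy is conserved: ½mv² = U₁ − U₂ = kQq(1/r₁ − 1/r₂).
U₁ − U₂ = (8.99×10⁹ N·m²/C²)(-4.42×10⁻⁶ C)(-1.55×10⁻⁶ C)(1/0.487 − 1/0.573) = 0.0190 J.
v = √(2·0.0190/0.0389) = 0.988 m/s.

0.988 m/s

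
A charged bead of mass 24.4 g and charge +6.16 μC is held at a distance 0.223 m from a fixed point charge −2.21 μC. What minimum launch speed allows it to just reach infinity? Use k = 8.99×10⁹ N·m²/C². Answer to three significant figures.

6.71 m/s

To just escape, total mechanical energy must reach zero at infinity: ½mv²_min + U = 0, so ½mv²_min = −U = |kQq|/r.
|U| = |kQq|/r = (8.99×10⁹ N·m²/C²)(2.21×10⁻⁶)(6.16×10⁻⁶)/(0.223) = 0.549 J.
v_min = √(2|U|/m) = √(2·0.549/0.0244) = 6.71 m/s.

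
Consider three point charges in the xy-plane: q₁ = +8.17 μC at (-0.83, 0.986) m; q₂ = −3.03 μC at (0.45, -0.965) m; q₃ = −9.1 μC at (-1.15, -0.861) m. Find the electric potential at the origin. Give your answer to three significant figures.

-2.55×10⁴ V

The total potential is the scalar sum of each charge's contribution, V = Σ kqᵢ/rᵢ.
Distances from the field point to each charge: r₁ = 1.29 m, r₂ = 1.06 m, r₃ = 1.44 m.
V = k[(8.17×10⁻⁶)/(1.29) + (-3.03×10⁻⁶)/(1.06) + (-9.10×10⁻⁶)/(1.44)] = -2.55×10⁴ V.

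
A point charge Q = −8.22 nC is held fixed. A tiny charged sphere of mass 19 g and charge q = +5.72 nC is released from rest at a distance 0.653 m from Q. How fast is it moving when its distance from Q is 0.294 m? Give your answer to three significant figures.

Only the electrostatic force acts, so mechanical energy is conserved: ½mv² = U₁ − U₂ = kQq(1/r₁ − 1/r₂).
U₁ − U₂ = (8.99×10⁹ N·m²/C²)(-8.22×10⁻⁹ C)(5.72×10⁻⁹ C)(1/0.653 − 1/0.294) = 7.90×10⁻⁷ J.
v = √(2·7.90×10⁻⁷/0.0190) = 9.12×10⁻³ m/s.

9.12×10⁻³ m/s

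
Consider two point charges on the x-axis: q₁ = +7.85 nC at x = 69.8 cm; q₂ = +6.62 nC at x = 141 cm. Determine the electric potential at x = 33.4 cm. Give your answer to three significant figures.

249 V

The total potential is the scalar sum of each charge's contribution, V = Σ kqᵢ/rᵢ.
Distances from the field point to each charge: r₁ = 0.364 m, r₂ = 1.08 m.
V = k[(7.85×10⁻⁹)/(0.364) + (6.62×10⁻⁹)/(1.08)] = 249 V.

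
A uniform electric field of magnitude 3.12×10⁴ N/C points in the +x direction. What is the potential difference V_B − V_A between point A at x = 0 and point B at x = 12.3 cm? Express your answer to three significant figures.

-3840 V

In a uniform field, potential decreases in the direction of E: V_B − V_A = −E·Δx.
V_B − V_A = −(3.12×10⁴ V/m)(0.123 m) = -3840 V.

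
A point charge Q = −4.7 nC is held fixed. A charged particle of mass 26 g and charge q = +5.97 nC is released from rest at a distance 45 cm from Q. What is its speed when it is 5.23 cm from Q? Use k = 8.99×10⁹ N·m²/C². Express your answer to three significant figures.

Only the electrostatic force acts, so mechanical energy is conserved: ½mv² = U₁ − U₂ = kQq(1/r₁ − 1/r₂).
U₁ − U₂ = (8.99×10⁹ N·m²/C²)(-4.70×10⁻⁹ C)(5.97×10⁻⁹ C)(1/0.450 − 1/0.0523) = 4.26×10⁻⁶ J.
v = √(2·4.26×10⁻⁶/0.0260) = 0.0181 m/s.

0.0181 m/s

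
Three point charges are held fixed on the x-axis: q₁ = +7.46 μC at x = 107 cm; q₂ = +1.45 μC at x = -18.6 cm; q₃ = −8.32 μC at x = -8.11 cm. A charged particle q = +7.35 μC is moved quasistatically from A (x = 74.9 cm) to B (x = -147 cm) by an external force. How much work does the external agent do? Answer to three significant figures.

For quasistatic motion the external work equals the change in potential energy: W_ext = qΔV = q(V_B − V_A).
At A: distances to the source charges are 0.321 m, 0.935 m, 0.830 m; V_A = Σ kqᵢ/rᵢ = 1.33×10⁵ V.
At B: distances to the source charges are 2.54 m, 1.28 m, 1.39 m; V_B = Σ kqᵢ/rᵢ = -1.73×10⁴ V.
ΔV = V_B − V_A = -1.50×10⁵ V.
W_ext = qΔV = (7.35×10⁻⁶ C)(-1.50×10⁵ V) = -1.10 J.

-1.10 J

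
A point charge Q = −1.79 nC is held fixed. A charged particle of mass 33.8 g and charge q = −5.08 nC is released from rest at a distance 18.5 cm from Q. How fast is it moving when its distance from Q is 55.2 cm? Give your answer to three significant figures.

Only the electrostatic force acts, so mechanical energy is conserved: ½mv² = U₁ − U₂ = kQq(1/r₁ − 1/r₂).
U₁ − U₂ = (8.99×10⁹ N·m²/C²)(-1.79×10⁻⁹ C)(-5.08×10⁻⁹ C)(1/0.185 − 1/0.552) = 2.94×10⁻⁷ J.
v = √(2·2.94×10⁻⁷/0.0338) = 4.17×10⁻³ m/s.

4.17×10⁻³ m/s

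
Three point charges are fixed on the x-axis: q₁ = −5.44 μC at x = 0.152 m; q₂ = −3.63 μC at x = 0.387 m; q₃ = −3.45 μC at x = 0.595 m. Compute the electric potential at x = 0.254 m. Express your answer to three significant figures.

-8.16×10⁵ V

The total potential is the scalar sum of each charge's contribution, V = Σ kqᵢ/rᵢ.
Distances from the field point to each charge: r₁ = 0.102 m, r₂ = 0.133 m, r₃ = 0.341 m.
V = k[(-5.44×10⁻⁶)/(0.102) + (-3.63×10⁻⁶)/(0.133) + (-3.45×10⁻⁶)/(0.341)] = -8.16×10⁵ V.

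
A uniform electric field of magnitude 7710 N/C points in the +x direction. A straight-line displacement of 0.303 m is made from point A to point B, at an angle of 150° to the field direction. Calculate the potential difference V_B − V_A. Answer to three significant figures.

Only the component of displacement along E changes the potential: ΔV = −E·d·cosθ.
ΔV = −(7710 V/m)(0.303 m)cos150° = 2020 V.

2020 V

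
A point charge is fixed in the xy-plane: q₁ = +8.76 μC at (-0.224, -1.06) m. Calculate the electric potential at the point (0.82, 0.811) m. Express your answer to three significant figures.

Electric potential is a scalar, so the contributions from each charge add algebraically: V = Σ kqᵢ/rᵢ.
Distances from the field point to each charge: r₁ = 2.14 m.
V = k[(8.76×10⁻⁶)/(2.14)] = 3.68×10⁴ V.

3.68×10⁴ V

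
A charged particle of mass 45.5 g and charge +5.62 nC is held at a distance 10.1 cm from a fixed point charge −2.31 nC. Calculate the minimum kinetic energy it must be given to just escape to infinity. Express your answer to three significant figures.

1.16×10⁻⁶ J

To just escape, total mechanical energy must reach zero at infinity: ½mv²_min + U = 0, so ½mv²_min = −U = |kQq|/r.
|U| = |kQq|/r = (8.99×10⁹ N·m²/C²)(2.31×10⁻⁹)(5.62×10⁻⁹)/(0.101) = 1.16×10⁻⁶ J.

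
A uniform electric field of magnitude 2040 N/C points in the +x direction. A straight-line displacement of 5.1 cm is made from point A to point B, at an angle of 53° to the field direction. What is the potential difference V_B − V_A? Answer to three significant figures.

-62.6 V

Only the component of displacement along E changes the potential: ΔV = −E·d·cosθ.
ΔV = −(2040 V/m)(0.0510 m)cos53° = -62.6 V.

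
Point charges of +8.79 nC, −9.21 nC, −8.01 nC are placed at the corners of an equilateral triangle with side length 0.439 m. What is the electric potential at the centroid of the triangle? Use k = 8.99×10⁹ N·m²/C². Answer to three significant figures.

-299 V

Electric potential is a scalar, so the contributions from each charge add algebraically: V = Σ kqᵢ/rᵢ.
The distance from each vertex to the centroid is a/√3 = 0.253 m.
V = k[(8.79×10⁻⁹)/(0.253) + (-9.21×10⁻⁹)/(0.253) + (-8.01×10⁻⁹)/(0.253)] = -299 V.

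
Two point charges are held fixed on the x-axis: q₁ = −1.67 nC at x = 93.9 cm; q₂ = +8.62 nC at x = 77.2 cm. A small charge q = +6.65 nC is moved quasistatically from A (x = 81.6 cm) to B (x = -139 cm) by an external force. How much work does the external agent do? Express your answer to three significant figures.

For quasistatic motion the external work equals the change in potential energy: W_ext = qΔV = q(V_B − V_A).
At A: distances to the source charges are 0.123 m, 0.0440 m; V_A = Σ kqᵢ/rᵢ = 1640 V.
At B: distances to the source charges are 2.33 m, 2.16 m; V_B = Σ kqᵢ/rᵢ = 29.4 V.
ΔV = V_B − V_A = -1610 V.
W_ext = qΔV = (6.65×10⁻⁹ C)(-1610 V) = -1.07×10⁻⁵ J.

-1.07×10⁻⁵ J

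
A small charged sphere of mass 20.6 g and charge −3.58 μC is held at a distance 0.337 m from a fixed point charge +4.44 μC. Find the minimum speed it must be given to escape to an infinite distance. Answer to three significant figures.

6.42 m/s

To just escape, total mechanical energy must reach zero at infinity: ½mv²_min + U = 0, so ½mv²_min = −U = |kQq|/r.
|U| = |kQq|/r = (8.99×10⁹ N·m²/C²)(4.44×10⁻⁶)(3.58×10⁻⁶)/(0.337) = 0.424 J.
v_min = √(2|U|/m) = √(2·0.424/0.0206) = 6.42 m/s.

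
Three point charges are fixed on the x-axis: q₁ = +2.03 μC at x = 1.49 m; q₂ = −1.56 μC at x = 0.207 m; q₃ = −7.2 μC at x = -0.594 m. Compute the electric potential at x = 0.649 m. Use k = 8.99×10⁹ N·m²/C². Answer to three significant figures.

Electric potential is a scalar, so the contributions from each charge add algebraically: V = Σ kqᵢ/rᵢ.
Distances from the field point to each charge: r₁ = 0.841 m, r₂ = 0.442 m, r₃ = 1.24 m.
V = k[(2.03×10⁻⁶)/(0.841) + (-1.56×10⁻⁶)/(0.442) + (-7.20×10⁻⁶)/(1.24)] = -6.21×10⁴ V.

-6.21×10⁴ V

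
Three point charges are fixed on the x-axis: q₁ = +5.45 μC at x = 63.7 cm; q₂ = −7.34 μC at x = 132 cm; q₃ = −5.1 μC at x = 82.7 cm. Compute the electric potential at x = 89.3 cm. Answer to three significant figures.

-6.58×10⁵ V

Electric potential is a scalar, so the contributions from each charge add algebraically: V = Σ kqᵢ/rᵢ.
Distances from the field point to each charge: r₁ = 0.256 m, r₂ = 0.427 m, r₃ = 0.0660 m.
V = k[(5.45×10⁻⁶)/(0.256) + (-7.34×10⁻⁶)/(0.427) + (-5.10×10⁻⁶)/(0.0660)] = -6.58×10⁵ V.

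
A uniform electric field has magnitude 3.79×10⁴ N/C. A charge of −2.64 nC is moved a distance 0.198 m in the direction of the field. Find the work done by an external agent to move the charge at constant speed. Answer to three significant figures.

The potential change for a displacement 0.198 m in the direction of the field is ΔV = −Ed = -7500 V.
W_ext = qΔV = 1.98×10⁻⁵ J.

1.98×10⁻⁵ J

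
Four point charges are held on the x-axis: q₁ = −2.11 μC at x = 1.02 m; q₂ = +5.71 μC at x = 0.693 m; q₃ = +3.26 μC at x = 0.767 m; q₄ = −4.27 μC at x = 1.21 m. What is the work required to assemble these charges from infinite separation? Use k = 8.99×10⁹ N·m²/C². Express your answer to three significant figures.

1.41 J

The work to assemble the configuration equals its total potential energy, U = Σ kqᵢqⱼ/rᵢⱼ over all pairs.
Pair separations: r₁₂ = 0.327 m, r₁₃ = 0.253 m, r₁₄ = 0.190 m, r₂₃ = 0.0740 m, r₂₄ = 0.517 m, r₃₄ = 0.443 m.
Summing all 6 pair terms gives U = 1.41 J.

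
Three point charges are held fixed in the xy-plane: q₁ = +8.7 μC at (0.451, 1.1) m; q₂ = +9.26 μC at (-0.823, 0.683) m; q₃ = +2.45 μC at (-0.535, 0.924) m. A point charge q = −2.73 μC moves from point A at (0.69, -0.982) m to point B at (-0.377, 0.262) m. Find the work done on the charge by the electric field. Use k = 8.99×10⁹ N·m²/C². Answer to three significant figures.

0.411 J

The work done by the electric force is W_field = −ΔU = −q(V_B − V_A) = q(V_A − V_B).
At A: distances to the source charges are 2.10 m, 2.25 m, 2.27 m; V_A = Σ kqᵢ/rᵢ = 8.40×10⁴ V.
At B: distances to the source charges are 1.18 m, 0.613 m, 0.681 m; V_B = Σ kqᵢ/rᵢ = 2.34×10⁵ V.
ΔV = V_B − V_A = 1.50×10⁵ V.
W_field = −qΔV = −(-2.73×10⁻⁶ C)(1.50×10⁵ V) = 0.411 J.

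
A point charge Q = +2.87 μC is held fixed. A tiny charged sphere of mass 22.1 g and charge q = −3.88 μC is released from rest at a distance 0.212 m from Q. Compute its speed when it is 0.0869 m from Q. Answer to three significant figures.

Only the electrostatic force acts, so mechanical energy is conserved: ½mv² = U₁ − U₂ = kQq(1/r₁ − 1/r₂).
U₁ − U₂ = (8.99×10⁹ N·m²/C²)(2.87×10⁻⁶ C)(-3.88×10⁻⁶ C)(1/0.212 − 1/0.0869) = 0.680 J.
v = √(2·0.680/0.0221) = 7.84 m/s.

7.84 m/s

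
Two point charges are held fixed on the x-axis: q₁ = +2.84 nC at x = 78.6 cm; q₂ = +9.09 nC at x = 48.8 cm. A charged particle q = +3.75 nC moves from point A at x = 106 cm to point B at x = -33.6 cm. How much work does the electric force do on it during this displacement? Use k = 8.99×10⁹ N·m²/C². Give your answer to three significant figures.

The work done by the electric force is W_field = −ΔU = −q(V_B − V_A) = q(V_A − V_B).
At A: distances to the source charges are 0.274 m, 0.572 m; V_A = Σ kqᵢ/rᵢ = 236 V.
At B: distances to the source charges are 1.12 m, 0.824 m; V_B = Σ kqᵢ/rᵢ = 122 V.
ΔV = V_B − V_A = -114 V.
W_field = −qΔV = −(3.75×10⁻⁹ C)(-114 V) = 4.28×10⁻⁷ J.

4.28×10⁻⁷ J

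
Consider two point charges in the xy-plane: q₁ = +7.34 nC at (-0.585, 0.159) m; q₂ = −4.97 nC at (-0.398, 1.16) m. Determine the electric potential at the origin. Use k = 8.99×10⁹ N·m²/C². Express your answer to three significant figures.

The total potential is the scalar sum of each charge's contribution, V = Σ kqᵢ/rᵢ.
Distances from the field point to each charge: r₁ = 0.606 m, r₂ = 1.23 m.
V = k[(7.34×10⁻⁹)/(0.606) + (-4.97×10⁻⁹)/(1.23)] = 72.4 V.

72.4 V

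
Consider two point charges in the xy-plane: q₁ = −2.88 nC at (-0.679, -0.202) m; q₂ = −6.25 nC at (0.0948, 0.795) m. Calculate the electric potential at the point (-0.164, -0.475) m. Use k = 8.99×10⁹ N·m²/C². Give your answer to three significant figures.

-87.8 V

Electric potential is a scalar, so the contributions from each charge add algebraically: V = Σ kqᵢ/rᵢ.
Distances from the field point to each charge: r₁ = 0.583 m, r₂ = 1.30 m.
V = k[(-2.88×10⁻⁹)/(0.583) + (-6.25×10⁻⁹)/(1.30)] = -87.8 V.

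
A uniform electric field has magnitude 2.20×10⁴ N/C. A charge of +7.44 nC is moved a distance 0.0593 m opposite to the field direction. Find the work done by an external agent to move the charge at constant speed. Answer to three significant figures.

9.71×10⁻⁶ J

The potential change for a displacement 0.0593 m opposite to the field direction is ΔV = +Ed = 1300 V.
W_ext = qΔV = 9.71×10⁻⁶ J.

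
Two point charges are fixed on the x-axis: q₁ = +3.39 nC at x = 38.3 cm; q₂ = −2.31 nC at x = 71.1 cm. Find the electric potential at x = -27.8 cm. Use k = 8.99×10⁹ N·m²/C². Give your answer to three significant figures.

25.1 V

The total potential is the scalar sum of each charge's contribution, V = Σ kqᵢ/rᵢ.
Distances from the field point to each charge: r₁ = 0.661 m, r₂ = 0.989 m.
V = k[(3.39×10⁻⁹)/(0.661) + (-2.31×10⁻⁹)/(0.989)] = 25.1 V.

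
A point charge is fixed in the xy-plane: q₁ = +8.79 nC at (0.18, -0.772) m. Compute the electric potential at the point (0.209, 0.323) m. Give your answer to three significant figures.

The total potential is the scalar sum of each charge's contribution, V = Σ kqᵢ/rᵢ.
Distances from the field point to each charge: r₁ = 1.10 m.
V = k[(8.79×10⁻⁹)/(1.10)] = 72.1 V.

72.1 V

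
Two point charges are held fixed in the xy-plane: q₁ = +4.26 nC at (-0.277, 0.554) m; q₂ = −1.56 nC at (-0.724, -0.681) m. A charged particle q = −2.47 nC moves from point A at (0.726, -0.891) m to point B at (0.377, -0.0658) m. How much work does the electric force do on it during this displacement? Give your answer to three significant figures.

4.74×10⁻⁸ J

The work done by the electric force is W_field = −ΔU = −q(V_B − V_A) = q(V_A − V_B).
At A: distances to the source charges are 1.76 m, 1.47 m; V_A = Σ kqᵢ/rᵢ = 12.2 V.
At B: distances to the source charges are 0.901 m, 1.26 m; V_B = Σ kqᵢ/rᵢ = 31.4 V.
ΔV = V_B − V_A = 19.2 V.
W_field = −qΔV = −(-2.47×10⁻⁹ C)(19.2 V) = 4.74×10⁻⁸ J.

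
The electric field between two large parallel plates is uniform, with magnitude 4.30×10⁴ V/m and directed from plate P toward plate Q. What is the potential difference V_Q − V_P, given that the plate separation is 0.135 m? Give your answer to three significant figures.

-5800 V

In a uniform field, potential decreases in the direction of E: ΔV = −E·d for a displacement d parallel to E.
Going from P to Q is a displacement of 0.135 m along the field, so V_Q − V_P = −Ed = -5800 V.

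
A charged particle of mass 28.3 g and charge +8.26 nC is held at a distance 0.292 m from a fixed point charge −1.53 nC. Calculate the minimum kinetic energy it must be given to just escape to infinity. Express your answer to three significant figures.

3.89×10⁻⁷ J

To just escape, total mechanical energy must reach zero at infinity: ½mv²_min + U = 0, so ½mv²_min = −U = |kQq|/r.
|U| = |kQq|/r = (8.99×10⁹ N·m²/C²)(1.53×10⁻⁹)(8.26×10⁻⁹)/(0.292) = 3.89×10⁻⁷ J.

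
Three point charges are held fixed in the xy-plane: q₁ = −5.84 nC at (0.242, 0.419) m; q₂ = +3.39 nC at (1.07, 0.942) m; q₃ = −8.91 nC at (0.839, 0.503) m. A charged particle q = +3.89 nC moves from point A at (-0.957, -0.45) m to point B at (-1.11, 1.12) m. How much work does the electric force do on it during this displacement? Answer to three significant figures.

The work done by the electric force is W_field = −ΔU = −q(V_B − V_A) = q(V_A − V_B).
At A: distances to the source charges are 1.48 m, 2.46 m, 2.03 m; V_A = Σ kqᵢ/rᵢ = -62.5 V.
At B: distances to the source charges are 1.52 m, 2.19 m, 2.04 m; V_B = Σ kqᵢ/rᵢ = -59.7 V.
ΔV = V_B − V_A = 2.74 V.
W_field = −qΔV = −(3.89×10⁻⁹ C)(2.74 V) = -1.06×10⁻⁸ J.

-1.06×10⁻⁸ J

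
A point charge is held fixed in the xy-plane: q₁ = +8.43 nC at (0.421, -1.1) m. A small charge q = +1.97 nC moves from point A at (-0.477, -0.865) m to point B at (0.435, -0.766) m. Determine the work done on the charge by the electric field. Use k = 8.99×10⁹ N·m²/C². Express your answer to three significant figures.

-2.86×10⁻⁷ J

The work done by the electric force is W_field = −ΔU = −q(V_B − V_A) = q(V_A − V_B).
At A: distance to the source charge is 0.928 m; V_A = kq₁/r = 81.6 V.
At B: distance to the source charge is 0.334 m; V_B = kq₁/r = 227 V.
ΔV = V_B − V_A = 145 V.
W_field = −qΔV = −(1.97×10⁻⁹ C)(145 V) = -2.86×10⁻⁷ J.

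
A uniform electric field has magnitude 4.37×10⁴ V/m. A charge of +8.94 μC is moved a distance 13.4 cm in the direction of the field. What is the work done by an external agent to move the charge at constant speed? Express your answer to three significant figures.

-0.0524 J

The potential change for a displacement 13.4 cm in the direction of the field is ΔV = −Ed = -5860 V.
W_ext = qΔV = -0.0524 J.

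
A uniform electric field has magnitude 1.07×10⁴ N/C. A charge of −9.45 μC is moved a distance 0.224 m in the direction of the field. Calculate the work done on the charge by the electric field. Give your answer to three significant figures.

The potential change for a displacement 0.224 m in the direction of the field is ΔV = −Ed = -2400 V.
W_field = −qΔV = -0.0226 J.

-0.0226 J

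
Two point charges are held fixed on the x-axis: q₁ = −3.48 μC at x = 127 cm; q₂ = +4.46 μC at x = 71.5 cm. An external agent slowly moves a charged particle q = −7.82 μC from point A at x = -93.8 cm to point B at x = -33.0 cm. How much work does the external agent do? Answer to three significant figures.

For quasistatic motion the external work equals the change in potential energy: W_ext = qΔV = q(V_B − V_A).
At A: distances to the source charges are 2.21 m, 1.65 m; V_A = Σ kqᵢ/rᵢ = 1.01×10⁴ V.
At B: distances to the source charges are 1.60 m, 1.04 m; V_B = Σ kqᵢ/rᵢ = 1.88×10⁴ V.
ΔV = V_B − V_A = 8730 V.
W_ext = qΔV = (-7.82×10⁻⁶ C)(8730 V) = -0.0683 J.

-0.0683 J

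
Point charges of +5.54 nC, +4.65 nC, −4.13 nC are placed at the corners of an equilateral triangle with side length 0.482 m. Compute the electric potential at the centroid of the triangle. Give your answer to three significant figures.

The total potential is the scalar sum of each charge's contribution, V = Σ kqᵢ/rᵢ.
The distance from each vertex to the centroid is a/√3 = 0.278 m.
V = k[(5.54×10⁻⁹)/(0.278) + (4.65×10⁻⁹)/(0.278) + (-4.13×10⁻⁹)/(0.278)] = 196 V.

196 V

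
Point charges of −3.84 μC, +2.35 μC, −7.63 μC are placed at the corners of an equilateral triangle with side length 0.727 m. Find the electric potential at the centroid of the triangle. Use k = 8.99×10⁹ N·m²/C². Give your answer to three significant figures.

-1.95×10⁵ V

Electric potential is a scalar, so the contributions from each charge add algebraically: V = Σ kqᵢ/rᵢ.
The distance from each vertex to the centroid is a/√3 = 0.420 m.
V = k[(-3.84×10⁻⁶)/(0.420) + (2.35×10⁻⁶)/(0.420) + (-7.63×10⁻⁶)/(0.420)] = -1.95×10⁵ V.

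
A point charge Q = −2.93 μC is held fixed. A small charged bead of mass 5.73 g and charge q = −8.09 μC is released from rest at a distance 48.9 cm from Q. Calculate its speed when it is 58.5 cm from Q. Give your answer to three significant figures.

Only the electrostatic force acts, so mechanical energy is conserved: ½mv² = U₁ − U₂ = kQq(1/r₁ − 1/r₂).
U₁ − U₂ = (8.99×10⁹ N·m²/C²)(-2.93×10⁻⁶ C)(-8.09×10⁻⁶ C)(1/0.489 − 1/0.585) = 0.0715 J.
v = √(2·0.0715/5.73×10⁻³) = 5.00 m/s.

5.00 m/s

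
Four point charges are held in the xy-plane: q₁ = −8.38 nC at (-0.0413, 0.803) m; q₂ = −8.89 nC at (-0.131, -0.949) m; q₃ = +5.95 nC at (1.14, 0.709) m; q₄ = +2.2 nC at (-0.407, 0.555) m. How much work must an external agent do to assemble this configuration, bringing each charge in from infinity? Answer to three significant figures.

The work to assemble the configuration equals its total potential energy, U = Σ kqᵢqⱼ/rᵢⱼ over all pairs.
Pair separations: r₁₂ = 1.75 m, r₁₃ = 1.19 m, r₁₄ = 0.442 m, r₂₃ = 2.09 m, r₂₄ = 1.53 m, r₃₄ = 1.55 m.
Summing all 6 pair terms gives U = -6.38×10⁻⁷ J.

-6.38×10⁻⁷ J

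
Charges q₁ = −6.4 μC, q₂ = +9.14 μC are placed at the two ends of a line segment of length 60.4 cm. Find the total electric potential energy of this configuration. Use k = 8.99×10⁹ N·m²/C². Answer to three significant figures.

-0.871 J

The assembly work is the sum of pairwise potential energies, U = Σ_{i<j} kqᵢqⱼ/rᵢⱼ.
The separation is r = 0.604 m.
U = (-0.871) = -0.871 J.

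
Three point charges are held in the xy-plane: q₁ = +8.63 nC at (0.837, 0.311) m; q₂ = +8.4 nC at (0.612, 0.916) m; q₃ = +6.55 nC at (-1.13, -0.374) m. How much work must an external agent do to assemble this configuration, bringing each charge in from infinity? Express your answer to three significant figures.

1.48×10⁻⁶ J

The work to assemble the configuration equals its total potential energy, U = Σ kqᵢqⱼ/rᵢⱼ over all pairs.
Pair separations: r₁₂ = 0.645 m, r₁₃ = 2.08 m, r₂₃ = 2.17 m.
U = (1.01×10⁻⁶) + (2.44×10⁻⁷) + (2.28×10⁻⁷) = 1.48×10⁻⁶ J.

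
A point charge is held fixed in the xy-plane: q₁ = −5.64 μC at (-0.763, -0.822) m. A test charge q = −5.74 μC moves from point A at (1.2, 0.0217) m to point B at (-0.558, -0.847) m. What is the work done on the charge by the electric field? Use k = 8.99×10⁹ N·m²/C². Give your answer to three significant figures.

-1.27 J

The work done by the electric force is W_field = −ΔU = −q(V_B − V_A) = q(V_A − V_B).
At A: distance to the source charge is 2.14 m; V_A = kq₁/r = -2.37×10⁴ V.
At B: distance to the source charge is 0.207 m; V_B = kq₁/r = -2.46×10⁵ V.
ΔV = V_B − V_A = -2.22×10⁵ V.
W_field = −qΔV = −(-5.74×10⁻⁶ C)(-2.22×10⁵ V) = -1.27 J.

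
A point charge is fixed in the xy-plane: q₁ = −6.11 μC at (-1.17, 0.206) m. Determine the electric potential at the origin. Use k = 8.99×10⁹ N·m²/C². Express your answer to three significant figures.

The total potential is the scalar sum of each charge's contribution, V = Σ kqᵢ/rᵢ.
Distances from the field point to each charge: r₁ = 1.19 m.
V = k[(-6.11×10⁻⁶)/(1.19)] = -4.62×10⁴ V.

-4.62×10⁴ V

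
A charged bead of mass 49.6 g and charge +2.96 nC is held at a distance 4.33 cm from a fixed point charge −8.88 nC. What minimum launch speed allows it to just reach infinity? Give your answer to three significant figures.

To just escape, total mechanical energy must reach zero at infinity: ½mv²_min + U = 0, so ½mv²_min = −U = |kQq|/r.
|U| = |kQq|/r = (8.99×10⁹ N·m²/C²)(8.88×10⁻⁹)(2.96×10⁻⁹)/(0.0433) = 5.46×10⁻⁶ J.
v_min = √(2|U|/m) = √(2·5.46×10⁻⁶/0.0496) = 0.0148 m/s.

0.0148 m/s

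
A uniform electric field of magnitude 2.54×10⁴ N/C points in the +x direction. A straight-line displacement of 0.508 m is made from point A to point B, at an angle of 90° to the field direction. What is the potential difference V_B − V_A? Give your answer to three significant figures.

Only the component of displacement along E changes the potential: ΔV = −E·d·cosθ.
ΔV = −(2.54×10⁴ V/m)(0.508 m)cos90° = 0 V.

0 V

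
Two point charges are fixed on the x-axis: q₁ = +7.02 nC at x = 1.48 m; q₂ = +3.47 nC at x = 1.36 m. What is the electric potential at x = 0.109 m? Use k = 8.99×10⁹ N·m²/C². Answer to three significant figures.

71.0 V

The total potential is the scalar sum of each charge's contribution, V = Σ kqᵢ/rᵢ.
Distances from the field point to each charge: r₁ = 1.37 m, r₂ = 1.25 m.
V = k[(7.02×10⁻⁹)/(1.37) + (3.47×10⁻⁹)/(1.25)] = 71.0 V.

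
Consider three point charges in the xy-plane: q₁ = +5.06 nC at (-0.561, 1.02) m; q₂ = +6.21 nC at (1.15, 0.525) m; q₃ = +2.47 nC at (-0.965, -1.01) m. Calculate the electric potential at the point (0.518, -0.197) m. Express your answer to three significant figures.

99.3 V

Electric potential is a scalar, so the contributions from each charge add algebraically: V = Σ kqᵢ/rᵢ.
Distances from the field point to each charge: r₁ = 1.63 m, r₂ = 0.960 m, r₃ = 1.69 m.
V = k[(5.06×10⁻⁹)/(1.63) + (6.21×10⁻⁹)/(0.960) + (2.47×10⁻⁹)/(1.69)] = 99.3 V.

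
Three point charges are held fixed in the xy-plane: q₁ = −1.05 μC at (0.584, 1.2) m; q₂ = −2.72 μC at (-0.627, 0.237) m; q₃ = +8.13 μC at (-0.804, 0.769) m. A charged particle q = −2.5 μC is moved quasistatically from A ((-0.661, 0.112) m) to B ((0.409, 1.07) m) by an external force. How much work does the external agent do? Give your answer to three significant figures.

-0.206 J

For quasistatic motion the external work equals the change in potential energy: W_ext = qΔV = q(V_B − V_A).
At A: distances to the source charges are 1.65 m, 0.130 m, 0.672 m; V_A = Σ kqᵢ/rᵢ = -8.58×10⁴ V.
At B: distances to the source charges are 0.218 m, 1.33 m, 1.25 m; V_B = Σ kqᵢ/rᵢ = -3210 V.
ΔV = V_B − V_A = 8.26×10⁴ V.
W_ext = qΔV = (-2.50×10⁻⁶ C)(8.26×10⁴ V) = -0.206 J.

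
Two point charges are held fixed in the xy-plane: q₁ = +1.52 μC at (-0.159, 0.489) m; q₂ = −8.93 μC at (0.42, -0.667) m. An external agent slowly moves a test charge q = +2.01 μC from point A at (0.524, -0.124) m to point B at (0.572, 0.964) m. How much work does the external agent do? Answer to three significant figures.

0.195 J

For quasistatic motion the external work equals the change in potential energy: W_ext = qΔV = q(V_B − V_A).
At A: distances to the source charges are 0.918 m, 0.553 m; V_A = Σ kqᵢ/rᵢ = -1.30×10⁵ V.
At B: distances to the source charges are 0.872 m, 1.64 m; V_B = Σ kqᵢ/rᵢ = -3.33×10⁴ V.
ΔV = V_B − V_A = 9.70×10⁴ V.
W_ext = qΔV = (2.01×10⁻⁶ C)(9.70×10⁴ V) = 0.195 J.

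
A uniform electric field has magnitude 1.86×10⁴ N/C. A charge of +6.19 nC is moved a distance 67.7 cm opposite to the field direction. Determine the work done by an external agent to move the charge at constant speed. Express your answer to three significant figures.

The potential change for a displacement 67.7 cm opposite to the field direction is ΔV = +Ed = 1.26×10⁴ V.
W_ext = qΔV = 7.79×10⁻⁵ J.

7.79×10⁻⁵ J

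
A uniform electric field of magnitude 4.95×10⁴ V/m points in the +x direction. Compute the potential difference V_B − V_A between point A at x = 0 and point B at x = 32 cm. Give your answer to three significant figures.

-1.58×10⁴ V

In a uniform field, potential decreases in the direction of E: V_B − V_A = −E·Δx.
V_B − V_A = −(4.95×10⁴ V/m)(0.320 m) = -1.58×10⁴ V.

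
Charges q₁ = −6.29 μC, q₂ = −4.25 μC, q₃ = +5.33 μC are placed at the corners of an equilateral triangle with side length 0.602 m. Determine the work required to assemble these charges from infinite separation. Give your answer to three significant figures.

The assembly work is the sum of pairwise potential energies, U = Σ_{i<j} kqᵢqⱼ/rᵢⱼ.
All three pair separations equal the side length, 0.602 m.
U = (0.399) + (-0.501) + (-0.338) = -0.440 J.

-0.440 J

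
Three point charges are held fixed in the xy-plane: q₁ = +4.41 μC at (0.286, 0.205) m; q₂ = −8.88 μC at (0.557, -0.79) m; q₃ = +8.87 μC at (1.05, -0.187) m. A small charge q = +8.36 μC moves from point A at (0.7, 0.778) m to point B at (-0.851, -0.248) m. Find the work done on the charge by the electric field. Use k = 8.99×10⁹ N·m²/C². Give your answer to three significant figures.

The work done by the electric force is W_field = −ΔU = −q(V_B − V_A) = q(V_A − V_B).
At A: distances to the source charges are 0.707 m, 1.57 m, 1.03 m; V_A = Σ kqᵢ/rᵢ = 8.31×10⁴ V.
At B: distances to the source charges are 1.22 m, 1.51 m, 1.90 m; V_B = Σ kqᵢ/rᵢ = 2.14×10⁴ V.
ΔV = V_B − V_A = -6.17×10⁴ V.
W_field = −qΔV = −(8.36×10⁻⁶ C)(-6.17×10⁴ V) = 0.515 J.

0.515 J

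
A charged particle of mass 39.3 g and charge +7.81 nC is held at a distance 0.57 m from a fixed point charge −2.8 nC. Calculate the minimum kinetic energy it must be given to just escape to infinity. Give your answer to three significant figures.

3.45×10⁻⁷ J

To just escape, total mechanical energy must reach zero at infinity: ½mv²_min + U = 0, so ½mv²_min = −U = |kQq|/r.
|U| = |kQq|/r = (8.99×10⁹ N·m²/C²)(2.80×10⁻⁹)(7.81×10⁻⁹)/(0.570) = 3.45×10⁻⁷ J.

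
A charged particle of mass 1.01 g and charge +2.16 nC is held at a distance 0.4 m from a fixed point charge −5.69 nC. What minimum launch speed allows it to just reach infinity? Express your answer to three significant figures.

To just escape, total mechanical energy must reach zero at infinity: ½mv²_min + U = 0, so ½mv²_min = −U = |kQq|/r.
|U| = |kQq|/r = (8.99×10⁹ N·m²/C²)(5.69×10⁻⁹)(2.16×10⁻⁹)/(0.400) = 2.76×10⁻⁷ J.
v_min = √(2|U|/m) = √(2·2.76×10⁻⁷/1.01×10⁻³) = 0.0234 m/s.

0.0234 m/s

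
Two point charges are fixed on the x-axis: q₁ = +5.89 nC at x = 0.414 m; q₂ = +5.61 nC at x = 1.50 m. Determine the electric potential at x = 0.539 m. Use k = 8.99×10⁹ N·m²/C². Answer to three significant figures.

476 V

The total potential is the scalar sum of each charge's contribution, V = Σ kqᵢ/rᵢ.
Distances from the field point to each charge: r₁ = 0.125 m, r₂ = 0.961 m.
V = k[(5.89×10⁻⁹)/(0.125) + (5.61×10⁻⁹)/(0.961)] = 476 V.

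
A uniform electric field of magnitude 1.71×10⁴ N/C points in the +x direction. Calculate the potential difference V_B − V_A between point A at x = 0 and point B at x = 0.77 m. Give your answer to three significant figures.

-1.32×10⁴ V

In a uniform field, potential decreases in the direction of E: V_B − V_A = −E·Δx.
V_B − V_A = −(1.71×10⁴ V/m)(0.770 m) = -1.32×10⁴ V.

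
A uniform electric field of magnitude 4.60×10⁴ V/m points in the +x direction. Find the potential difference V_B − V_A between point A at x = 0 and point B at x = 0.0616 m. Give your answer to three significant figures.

-2830 V

In a uniform field, potential decreases in the direction of E: V_B − V_A = −E·Δx.
V_B − V_A = −(4.60×10⁴ V/m)(0.0616 m) = -2830 V.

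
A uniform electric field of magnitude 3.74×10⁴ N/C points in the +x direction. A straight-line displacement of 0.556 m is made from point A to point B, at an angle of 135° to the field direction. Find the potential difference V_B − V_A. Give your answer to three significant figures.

Only the component of displacement along E changes the potential: ΔV = −E·d·cosθ.
ΔV = −(3.74×10⁴ V/m)(0.556 m)cos135° = 1.47×10⁴ V.

1.47×10⁴ V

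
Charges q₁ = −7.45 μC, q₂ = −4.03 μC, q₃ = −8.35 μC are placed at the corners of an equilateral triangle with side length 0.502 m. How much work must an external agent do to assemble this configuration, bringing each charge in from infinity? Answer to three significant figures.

The work to assemble the configuration equals its total potential energy, U = Σ kqᵢqⱼ/rᵢⱼ over all pairs.
All three pair separations equal the side length, 0.502 m.
U = (0.538) + (1.11) + (0.603) = 2.25 J.

2.25 J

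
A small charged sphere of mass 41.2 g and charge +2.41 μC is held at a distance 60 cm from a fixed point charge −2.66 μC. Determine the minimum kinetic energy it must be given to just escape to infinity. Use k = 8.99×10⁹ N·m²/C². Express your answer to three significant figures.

0.0961 J

To just escape, total mechanical energy must reach zero at infinity: ½mv²_min + U = 0, so ½mv²_min = −U = |kQq|/r.
|U| = |kQq|/r = (8.99×10⁹ N·m²/C²)(2.66×10⁻⁶)(2.41×10⁻⁶)/(0.600) = 0.0961 J.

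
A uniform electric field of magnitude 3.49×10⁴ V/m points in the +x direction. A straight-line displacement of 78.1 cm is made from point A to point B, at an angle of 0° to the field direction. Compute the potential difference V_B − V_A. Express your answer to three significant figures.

Only the component of displacement along E changes the potential: ΔV = −E·d·cosθ.
ΔV = −(3.49×10⁴ V/m)(0.781 m)cos0° = -2.73×10⁴ V.

-2.73×10⁴ V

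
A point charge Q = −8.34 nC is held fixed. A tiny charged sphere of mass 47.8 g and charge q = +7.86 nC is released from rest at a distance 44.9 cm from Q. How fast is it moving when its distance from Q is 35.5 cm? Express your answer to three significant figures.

3.81×10⁻³ m/s

Only the electrostatic force acts, so mechanical energy is conserved: ½mv² = U₁ − U₂ = kQq(1/r₁ − 1/r₂).
U₁ − U₂ = (8.99×10⁹ N·m²/C²)(-8.34×10⁻⁹ C)(7.86×10⁻⁹ C)(1/0.449 − 1/0.355) = 3.48×10⁻⁷ J.
v = √(2·3.48×10⁻⁷/0.0478) = 3.81×10⁻³ m/s.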